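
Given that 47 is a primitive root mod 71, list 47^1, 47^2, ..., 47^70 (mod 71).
g^1, g^2, ..., g^{70} mod 71: {47, 8, 21, 64, 26, 15, 66, 49, 31, 37, 35, 12, 67, 25, 39, 58, 28, 38, 11, 20, 17, 18, 65, 2, 23, 16, 42, 57, 52, 30, 61, 27, 62, 3, 70, 24, 63, 50, 7, 45, 56, 5, 22, 40, 34, 36, 59, 4, 46, 32, 13, 43, 33, 60, 51, 54, 53, 6, 69, 48, 55, 29, 14, 19, 41, 10, 44, 9, 68, 1}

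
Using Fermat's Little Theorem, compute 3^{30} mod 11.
1

By Fermat's Little Theorem, a^(p-1) ≡ 1 (mod p) for prime p and gcd(a, p) = 1
Here p = 11, so 3^10 ≡ 1 (mod 11)
We can reduce the exponent: 30 mod 10 = 0
So 3^30 ≡ 3^0 (mod 11)
Computing: 3^0 mod 11 = 1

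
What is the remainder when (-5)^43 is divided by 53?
Using repeated squaring. (-5) ≡ 48 (mod 53). 43 = 32 + 8 + 2 + 1 (binary 101011). Repeated squaring mod 53: 48^1 ≡ 48; 48^2 ≡ 48² = 2304 ≡ 25; 48^4 ≡ 25² = 625 ≡ 42; 48^8 ≡ 42² = 1764 ≡ 15; 48^16 ≡ 15² = 225 ≡ 13; 48^32 ≡ 13² = 169 ≡ 10. Multiply: (-5)^43 ≡ 48^32 × 48^8 × 48^2 × 48^1 ≡ 10 × 15 × 25 × 48 (mod 53): 10 × 15 = 150 ≡ 44; 44 × 25 = 1100 ≡ 40; 40 × 48 = 1920 ≡ 12. So (-5)^43 ≡ 12 (mod 53).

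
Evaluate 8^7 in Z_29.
7 = 4 + 2 + 1 (binary 111). Repeated squaring mod 29: 8^1 ≡ 8; 8^2 ≡ 8² = 64 ≡ 6; 8^4 ≡ 6² = 36 ≡ 7. Multiply: 8^7 = 8^4 × 8^2 × 8^1 ≡ 7 × 6 × 8 (mod 29): 7 × 6 = 42 ≡ 13; 13 × 8 = 104 ≡ 17. So 8^7 ≡ 17 (mod 29).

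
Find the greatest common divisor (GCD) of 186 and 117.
3

Using the Euclidean algorithm:
186 = 1 × 117 + 69
117 = 1 × 69 + 48
69 = 1 × 48 + 21
48 = 2 × 21 + 6
21 = 3 × 6 + 3
6 = 2 × 3 + 0

GCD(186, 117) = 3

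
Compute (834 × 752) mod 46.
4

(834 × 752) = 627168
627168 mod 46 = 4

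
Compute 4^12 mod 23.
Using repeated squaring. 12 = 8 + 4 (binary 1100). Repeated squaring mod 23: 4^1 ≡ 4; 4^2 ≡ 4² = 16 ≡ 16; 4^4 ≡ 16² = 256 ≡ 3; 4^8 ≡ 3² = 9 ≡ 9. Multiply: 4^12 = 4^8 × 4^4 ≡ 9 × 3 (mod 23): 9 × 3 = 27 ≡ 4. So 4^12 ≡ 4 (mod 23).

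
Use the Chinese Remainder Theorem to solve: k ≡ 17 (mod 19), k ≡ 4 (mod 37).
226

Using the Chinese Remainder Theorem:
M = product of moduli = 703
For equation 1: M_1 = 37, 37 ≡ 18 (mod 19), inverse of 37 mod 19 is 18 (check: 18 × 18 = 324 ≡ 1 (mod 19))
For equation 2: M_2 = 19, 19 ≡ 19 (mod 37), inverse of 19 mod 37 is 2 (check: 19 × 2 = 38 ≡ 1 (mod 37))
Combine: k ≡ Σ r_i×M_i×(M_i⁻¹ mod m_i) = 17×37×18 + 4×19×2 = 11322 + 152 = 11474
11474 mod 703 = 226
k ≡ 226 (mod 703)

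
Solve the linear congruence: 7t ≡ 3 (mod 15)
9

Since gcd(7, 15) = 1 divides 3, a solution exists.
Multiply both sides by the inverse of 7 mod 15:
  7^(-1) mod 15 = 13
  x ≡ 13 × 3 ≡ 39 ≡ 9 (mod 15)
Verification: 7 × 9 = 63 = 4 × 15 + 3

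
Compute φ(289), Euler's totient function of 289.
272

Prime factorization: 289 = 17^2
Using the formula φ(n) = n × Π(1 - 1/p) for each prime factor p:
φ(289) = 289 × (1 - 1/17)
φ(289) = 272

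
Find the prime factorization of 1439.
1439

Divide by primes starting from smallest:
1439 ÷ 1439 = 1

1439 = 1439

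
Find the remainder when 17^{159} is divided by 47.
By Fermat: 17^{46} ≡ 1 (mod 47). 159 = 3×46 + 21. So 17^{159} ≡ 17^{21} ≡ 27 (mod 47)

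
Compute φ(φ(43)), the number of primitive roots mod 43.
Number of primitive roots mod 43 = φ(42) = 12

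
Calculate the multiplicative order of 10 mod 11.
Powers of 10 mod 11: 10^1≡10, 10^2≡1. Order = 2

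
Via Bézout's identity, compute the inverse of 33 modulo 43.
Extended GCD: 33(-13) + 43(10) = 1. So 33^(-1) ≡ 30 ≡ 30 (mod 43). Verify: 33 × 30 = 990 ≡ 1 (mod 43)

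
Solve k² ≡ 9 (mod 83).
The square roots of 9 mod 83 are 3 and 80. Verify: 3² = 9 ≡ 9 (mod 83)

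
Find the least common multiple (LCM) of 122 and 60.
3660

First find GCD(122, 60) using the Euclidean algorithm:
122 = 2 × 60 + 2
60 = 30 × 2 + 0
GCD(122, 60) = 2

LCM formula: LCM(a, b) = (a × b) / GCD(a, b)
LCM(122, 60) = (122 × 60) / 2
LCM(122, 60) = 7320 / 2
LCM(122, 60) = 3660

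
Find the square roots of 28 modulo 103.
The square roots of 28 mod 103 are 50 and 53. Verify: 50² = 2500 ≡ 28 (mod 103)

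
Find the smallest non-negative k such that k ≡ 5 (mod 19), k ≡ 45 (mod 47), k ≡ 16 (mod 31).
233

Using the Chinese Remainder Theorem:
M = product of moduli = 27683
For equation 1: M_1 = 1457, 1457 ≡ 13 (mod 19), inverse of 1457 mod 19 is 3 (check: 13 × 3 = 39 ≡ 1 (mod 19))
For equation 2: M_2 = 589, 589 ≡ 25 (mod 47), inverse of 589 mod 47 is 32 (check: 25 × 32 = 800 ≡ 1 (mod 47))
For equation 3: M_3 = 893, 893 ≡ 25 (mod 31), inverse of 893 mod 31 is 5 (check: 25 × 5 = 125 ≡ 1 (mod 31))
Combine: k ≡ Σ r_i×M_i×(M_i⁻¹ mod m_i) = 5×1457×3 + 45×589×32 + 16×893×5 = 21855 + 848160 + 71440 = 941455
941455 mod 27683 = 233
k ≡ 233 (mod 27683)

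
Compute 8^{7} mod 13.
5

Using successive squaring:
Binary expansion of 7: 111
Powers of 8 mod 13 (each is the square of the previous):
  8^1 ≡ 8 (mod 13)
  8^2 ≡ 8² = 64 ≡ 12 (mod 13)
  8^4 ≡ 12² = 144 ≡ 1 (mod 13)
7 = 4 + 2 + 1, so 8^7 = 8^4 × 8^2 × 8^1 ≡ 1 × 12 × 8 (mod 13)
Multiplying step by step:
  1 × 12 = 12 ≡ 12 (mod 13)
  12 × 8 = 96 ≡ 5 (mod 13)
Result: 8^7 ≡ 5 (mod 13)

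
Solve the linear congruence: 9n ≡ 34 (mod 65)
11

Since gcd(9, 65) = 1 divides 34, a solution exists.
Multiply both sides by the inverse of 9 mod 65:
  9^(-1) mod 65 = 29
  x ≡ 29 × 34 ≡ 986 ≡ 11 (mod 65)
Verification: 9 × 11 = 99 = 1 × 65 + 34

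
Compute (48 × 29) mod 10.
2

(48 × 29) = 1392
1392 mod 10 = 2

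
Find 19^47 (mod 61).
Using repeated squaring. 47 = 32 + 8 + 4 + 2 + 1 (binary 101111). Repeated squaring mod 61: 19^1 ≡ 19; 19^2 ≡ 19² = 361 ≡ 56; 19^4 ≡ 56² = 3136 ≡ 25; 19^8 ≡ 25² = 625 ≡ 15; 19^16 ≡ 15² = 225 ≡ 42; 19^32 ≡ 42² = 1764 ≡ 56. Multiply: 19^47 = 19^32 × 19^8 × 19^4 × 19^2 × 19^1 ≡ 56 × 15 × 25 × 56 × 19 (mod 61): 56 × 15 = 840 ≡ 47; 47 × 25 = 1175 ≡ 16; 16 × 56 = 896 ≡ 42; 42 × 19 = 798 ≡ 5. So 19^47 ≡ 5 (mod 61).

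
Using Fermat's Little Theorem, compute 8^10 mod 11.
By Fermat's Little Theorem, 8^{10} ≡ 1 (mod 11) since 11 is prime and gcd(8, 11) = 1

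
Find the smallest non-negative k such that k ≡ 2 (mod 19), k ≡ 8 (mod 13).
21

Using the Chinese Remainder Theorem:
M = product of moduli = 247
For equation 1: M_1 = 13, 13 ≡ 13 (mod 19), inverse of 13 mod 19 is 3 (check: 13 × 3 = 39 ≡ 1 (mod 19))
For equation 2: M_2 = 19, 19 ≡ 6 (mod 13), inverse of 19 mod 13 is 11 (check: 6 × 11 = 66 ≡ 1 (mod 13))
Combine: k ≡ Σ r_i×M_i×(M_i⁻¹ mod m_i) = 2×13×3 + 8×19×11 = 78 + 1672 = 1750
1750 mod 247 = 21
k ≡ 21 (mod 247)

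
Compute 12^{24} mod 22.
12

Using successive squaring:
Binary expansion of 24: 11000
Powers of 12 mod 22 (each is the square of the previous):
  12^1 ≡ 12 (mod 22)
  12^2 ≡ 12² = 144 ≡ 12 (mod 22)
  12^4 ≡ 12² = 144 ≡ 12 (mod 22)
  12^8 ≡ 12² = 144 ≡ 12 (mod 22)
  12^16 ≡ 12² = 144 ≡ 12 (mod 22)
24 = 16 + 8, so 12^24 = 12^16 × 12^8 ≡ 12 × 12 (mod 22)
Multiplying step by step:
  12 × 12 = 144 ≡ 12 (mod 22)
Result: 12^24 ≡ 12 (mod 22)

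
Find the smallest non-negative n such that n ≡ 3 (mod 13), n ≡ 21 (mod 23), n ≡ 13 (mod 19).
4345

Using the Chinese Remainder Theorem:
M = product of moduli = 5681
For equation 1: M_1 = 437, 437 ≡ 8 (mod 13), inverse of 437 mod 13 is 5 (check: 8 × 5 = 40 ≡ 1 (mod 13))
For equation 2: M_2 = 247, 247 ≡ 17 (mod 23), inverse of 247 mod 23 is 19 (check: 17 × 19 = 323 ≡ 1 (mod 23))
For equation 3: M_3 = 299, 299 ≡ 14 (mod 19), inverse of 299 mod 19 is 15 (check: 14 × 15 = 210 ≡ 1 (mod 19))
Combine: n ≡ Σ r_i×M_i×(M_i⁻¹ mod m_i) = 3×437×5 + 21×247×19 + 13×299×15 = 6555 + 98553 + 58305 = 163413
163413 mod 5681 = 4345
n ≡ 4345 (mod 5681)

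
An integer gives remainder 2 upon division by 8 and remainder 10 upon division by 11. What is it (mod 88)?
M = 8 × 11 = 88. M₁ = 11, y₁ ≡ 3 (mod 8). M₂ = 8, y₂ ≡ 7 (mod 11). x = 2×11×3 + 10×8×7 ≡ 10 (mod 88). The smallest positive such number is 10.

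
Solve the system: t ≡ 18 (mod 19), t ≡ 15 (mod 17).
M = 19 × 17 = 323. M₁ = 17, y₁ ≡ 9 (mod 19). M₂ = 19, y₂ ≡ 9 (mod 17). t = 18×17×9 + 15×19×9 ≡ 151 (mod 323)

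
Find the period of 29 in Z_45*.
Powers of 29 mod 45: 29^1≡29, 29^2≡31, 29^3≡44, 29^4≡16, 29^5≡14, 29^6≡1. Order = 6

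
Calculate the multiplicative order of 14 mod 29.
Powers of 14 mod 29: 14^1≡14, 14^2≡22, 14^3≡18, 14^4≡20, 14^5≡19, 14^6≡5, 14^7≡12, 14^8≡23, 14^9≡3, 14^10≡13, 14^11≡8, 14^12≡25, 14^13≡2, 14^14≡28, 14^15≡15, 14^16≡7, 14^17≡11, 14^18≡9, 14^19≡10, 14^20≡24, 14^21≡17, 14^22≡6, 14^23≡26, 14^24≡16, 14^25≡21, 14^26≡4, 14^27≡27, 14^28≡1. Order = 28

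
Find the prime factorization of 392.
2^3 × 7^2

Divide by primes starting from smallest:
392 ÷ 2 = 196
196 ÷ 2 = 98
98 ÷ 2 = 49
49 ÷ 7 = 7
7 ÷ 7 = 1

392 = 2^3 × 7^2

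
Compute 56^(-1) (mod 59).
39

Using Extended Euclidean Algorithm:
gcd(56, 59) = 1
Bezout coefficients: 56 × -20 + 59 × 19 = 1
So 56 × -20 ≡ 1 (mod 59)
The inverse is -20 mod 59 = 39
Verification: 56 × 39 = 2184 = 37 × 59 + 1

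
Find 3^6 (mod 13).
6 = 4 + 2 (binary 110). Repeated squaring mod 13: 3^1 ≡ 3; 3^2 ≡ 3² = 9 ≡ 9; 3^4 ≡ 9² = 81 ≡ 3. Multiply: 3^6 = 3^4 × 3^2 ≡ 3 × 9 (mod 13): 3 × 9 = 27 ≡ 1. So 3^6 ≡ 1 (mod 13).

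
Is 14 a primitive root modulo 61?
No

To verify, check if 14^(60/q) ≢ 1 (mod 61) for each prime divisor q of 60
Divisors of 60 = 60: [1, 2, 3, 4, 5, 6, 10, 12, 15, 20, 30, 60]
  14^(60/2) = 14^30 ≡ 1 (mod 61)
  14^(60/3) = 14^20 ≡ 13 (mod 61)
  14^(60/5) = 14^12 ≡ 1 (mod 61)
Conclusion: 14 is not a primitive root modulo 61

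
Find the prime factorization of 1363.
29 × 47

Divide by primes starting from smallest:
1363 ÷ 29 = 47
47 ÷ 47 = 1

1363 = 29 × 47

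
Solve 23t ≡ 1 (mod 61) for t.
23^(-1) ≡ 8 (mod 61). Verification: 23 × 8 = 184 ≡ 1 (mod 61)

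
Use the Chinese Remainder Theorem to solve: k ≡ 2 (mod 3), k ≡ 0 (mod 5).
5

Using the Chinese Remainder Theorem:
M = product of moduli = 15
For equation 1: M_1 = 5, 5 ≡ 2 (mod 3), inverse of 5 mod 3 is 2 (check: 2 × 2 = 4 ≡ 1 (mod 3))
For equation 2: M_2 = 3, 3 ≡ 3 (mod 5), inverse of 3 mod 5 is 2 (check: 3 × 2 = 6 ≡ 1 (mod 5))
Combine: k ≡ Σ r_i×M_i×(M_i⁻¹ mod m_i) = 2×5×2 + 0×3×2 = 20 + 0 = 20
20 mod 15 = 5
k ≡ 5 (mod 15)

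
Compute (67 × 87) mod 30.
9

(67 × 87) = 5829
5829 mod 30 = 9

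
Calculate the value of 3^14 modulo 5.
Using Fermat: 3^{4} ≡ 1 (mod 5). 14 ≡ 2 (mod 4). So 3^{14} ≡ 3^{2} ≡ 4 (mod 5)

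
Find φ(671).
600

Prime factorization: 671 = 11 × 61
Using the formula φ(n) = n × Π(1 - 1/p) for each prime factor p:
φ(671) = 671 × (1 - 1/11) × (1 - 1/61)
φ(671) = 600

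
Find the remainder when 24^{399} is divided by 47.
By Fermat: 24^{46} ≡ 1 (mod 47). 399 = 8×46 + 31. So 24^{399} ≡ 24^{31} ≡ 9 (mod 47)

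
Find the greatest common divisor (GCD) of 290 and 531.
1

Using the Euclidean algorithm:
290 = 0 × 531 + 290
531 = 1 × 290 + 241
290 = 1 × 241 + 49
241 = 4 × 49 + 45
49 = 1 × 45 + 4
45 = 11 × 4 + 1
4 = 4 × 1 + 0

GCD(290, 531) = 1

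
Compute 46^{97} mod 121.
18

Using successive squaring:
Binary expansion of 97: 1100001
Powers of 46 mod 121 (each is the square of the previous):
  46^1 ≡ 46 (mod 121)
  46^2 ≡ 46² = 2116 ≡ 59 (mod 121)
  46^4 ≡ 59² = 3481 ≡ 93 (mod 121)
  46^8 ≡ 93² = 8649 ≡ 58 (mod 121)
  46^16 ≡ 58² = 3364 ≡ 97 (mod 121)
  46^32 ≡ 97² = 9409 ≡ 92 (mod 121)
  46^64 ≡ 92² = 8464 ≡ 115 (mod 121)
97 = 64 + 32 + 1, so 46^97 = 46^64 × 46^32 × 46^1 ≡ 115 × 92 × 46 (mod 121)
Multiplying step by step:
  115 × 92 = 10580 ≡ 53 (mod 121)
  53 × 46 = 2438 ≡ 18 (mod 121)
Result: 46^97 ≡ 18 (mod 121)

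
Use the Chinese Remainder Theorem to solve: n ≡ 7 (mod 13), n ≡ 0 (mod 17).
85

Using the Chinese Remainder Theorem:
M = product of moduli = 221
For equation 1: M_1 = 17, 17 ≡ 4 (mod 13), inverse of 17 mod 13 is 10 (check: 4 × 10 = 40 ≡ 1 (mod 13))
For equation 2: M_2 = 13, 13 ≡ 13 (mod 17), inverse of 13 mod 17 is 4 (check: 13 × 4 = 52 ≡ 1 (mod 17))
Combine: n ≡ Σ r_i×M_i×(M_i⁻¹ mod m_i) = 7×17×10 + 0×13×4 = 1190 + 0 = 1190
1190 mod 221 = 85
n ≡ 85 (mod 221)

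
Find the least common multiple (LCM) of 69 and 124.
8556

First find GCD(69, 124) using the Euclidean algorithm:
69 = 0 × 124 + 69
124 = 1 × 69 + 55
69 = 1 × 55 + 14
55 = 3 × 14 + 13
14 = 1 × 13 + 1
13 = 13 × 1 + 0
GCD(69, 124) = 1

LCM formula: LCM(a, b) = (a × b) / GCD(a, b)
LCM(69, 124) = (69 × 124) / 1
LCM(69, 124) = 8556 / 1
LCM(69, 124) = 8556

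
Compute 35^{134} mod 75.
25

Using successive squaring:
Binary expansion of 134: 10000110
Powers of 35 mod 75 (each is the square of the previous):
  35^1 ≡ 35 (mod 75)
  35^2 ≡ 35² = 1225 ≡ 25 (mod 75)
  35^4 ≡ 25² = 625 ≡ 25 (mod 75)
  35^8 ≡ 25² = 625 ≡ 25 (mod 75)
  35^16 ≡ 25² = 625 ≡ 25 (mod 75)
  35^32 ≡ 25² = 625 ≡ 25 (mod 75)
  35^64 ≡ 25² = 625 ≡ 25 (mod 75)
  35^128 ≡ 25² = 625 ≡ 25 (mod 75)
134 = 128 + 4 + 2, so 35^134 = 35^128 × 35^4 × 35^2 ≡ 25 × 25 × 25 (mod 75)
Multiplying step by step:
  25 × 25 = 625 ≡ 25 (mod 75)
  25 × 25 = 625 ≡ 25 (mod 75)
Result: 35^134 ≡ 25 (mod 75)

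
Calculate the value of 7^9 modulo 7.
7 ≡ 0 (mod 7). 9 = 8 + 1 (binary 1001). Repeated squaring mod 7: 0^1 ≡ 0; 0^2 ≡ 0² = 0 ≡ 0; 0^4 ≡ 0² = 0 ≡ 0; 0^8 ≡ 0² = 0 ≡ 0. Multiply: 7^9 ≡ 0^8 × 0^1 ≡ 0 × 0 (mod 7): 0 × 0 = 0 ≡ 0. So 7^9 ≡ 0 (mod 7).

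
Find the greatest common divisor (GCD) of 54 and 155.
1

Using the Euclidean algorithm:
54 = 0 × 155 + 54
155 = 2 × 54 + 47
54 = 1 × 47 + 7
47 = 6 × 7 + 5
7 = 1 × 5 + 2
5 = 2 × 2 + 1
2 = 2 × 1 + 0

GCD(54, 155) = 1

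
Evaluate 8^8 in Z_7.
8 ≡ 1 (mod 7). 8 = 8 (binary 1000). Repeated squaring mod 7: 1^1 ≡ 1; 1^2 ≡ 1² = 1 ≡ 1; 1^4 ≡ 1² = 1 ≡ 1; 1^8 ≡ 1² = 1 ≡ 1. So 8^8 ≡ 1 (mod 7).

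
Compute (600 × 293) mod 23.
11

(600 × 293) = 175800
175800 mod 23 = 11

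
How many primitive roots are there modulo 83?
40

The number of primitive roots modulo p is φ(p-1) = φ(82)
φ(82) = 40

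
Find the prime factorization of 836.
2^2 × 11 × 19

Divide by primes starting from smallest:
836 ÷ 2 = 418
418 ÷ 2 = 209
209 ÷ 11 = 19
19 ÷ 19 = 1

836 = 2^2 × 11 × 19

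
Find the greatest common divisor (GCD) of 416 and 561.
1

Using the Euclidean algorithm:
416 = 0 × 561 + 416
561 = 1 × 416 + 145
416 = 2 × 145 + 126
145 = 1 × 126 + 19
126 = 6 × 19 + 12
19 = 1 × 12 + 7
12 = 1 × 7 + 5
7 = 1 × 5 + 2
5 = 2 × 2 + 1
2 = 2 × 1 + 0

GCD(416, 561) = 1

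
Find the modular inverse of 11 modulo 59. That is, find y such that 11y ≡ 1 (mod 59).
43

Using Extended Euclidean Algorithm:
gcd(11, 59) = 1
Bezout coefficients: 11 × -16 + 59 × 3 = 1
So 11 × -16 ≡ 1 (mod 59)
The inverse is -16 mod 59 = 43
Verification: 11 × 43 = 473 = 8 × 59 + 1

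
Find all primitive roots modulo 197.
Primitive roots mod 197: {2, 3, 5, 8, 11, 12, 13, 17, 18, 21, 27, 30, 31, 32, 35, 38, 44, 45, 46, 48, 50, 52, 56, 57, 58, 66, 67, 71, 72, 73, 74, 75, 78, 79, 80, 82, 86, 89, 91, 94, 95, 98, 99, 102, 103, 106, 108, 111, 115, 117, 118, 119, 122, 123, 124, 125, 126, 130, 131, 139, 140, 141, 145, 147, 149, 151, 152, 153, 159, 162, 165, 166, 167, 170, 176, 179, 180, 184, 185, 186, 189, 192, 194, 195}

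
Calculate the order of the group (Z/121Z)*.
110

Prime factorization: 121 = 11^2
Using the formula φ(n) = n × Π(1 - 1/p) for each prime factor p:
φ(121) = 121 × (1 - 1/11)
φ(121) = 110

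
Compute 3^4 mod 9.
4 = 4 (binary 100). Repeated squaring mod 9: 3^1 ≡ 3; 3^2 ≡ 3² = 9 ≡ 0; 3^4 ≡ 0² = 0 ≡ 0. So 3^4 ≡ 0 (mod 9).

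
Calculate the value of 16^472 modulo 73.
Using Fermat: 16^{72} ≡ 1 (mod 73). 472 ≡ 40 (mod 72). So 16^{472} ≡ 16^{40} ≡ 55 (mod 73)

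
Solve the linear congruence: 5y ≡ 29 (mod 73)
35

Since gcd(5, 73) = 1 divides 29, a solution exists.
Multiply both sides by the inverse of 5 mod 73:
  5^(-1) mod 73 = 44
  x ≡ 44 × 29 ≡ 1276 ≡ 35 (mod 73)
Verification: 5 × 35 = 175 = 2 × 73 + 29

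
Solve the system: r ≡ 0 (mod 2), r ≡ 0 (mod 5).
M = 2 × 5 = 10. M₁ = 5, y₁ ≡ 1 (mod 2). M₂ = 2, y₂ ≡ 3 (mod 5). r = 0×5×1 + 0×2×3 ≡ 0 (mod 10)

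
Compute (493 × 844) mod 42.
40

(493 × 844) = 416092
416092 mod 42 = 40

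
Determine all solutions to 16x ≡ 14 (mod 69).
44

Since gcd(16, 69) = 1 divides 14, a solution exists.
Multiply both sides by the inverse of 16 mod 69:
  16^(-1) mod 69 = 13
  x ≡ 13 × 14 ≡ 182 ≡ 44 (mod 69)
Verification: 16 × 44 = 704 = 10 × 69 + 14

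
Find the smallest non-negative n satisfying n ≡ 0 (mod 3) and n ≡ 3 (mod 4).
M = 3 × 4 = 12. M₁ = 4, y₁ ≡ 1 (mod 3). M₂ = 3, y₂ ≡ 3 (mod 4). n = 0×4×1 + 3×3×3 ≡ 3 (mod 12)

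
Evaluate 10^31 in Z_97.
Using repeated squaring. 31 = 16 + 8 + 4 + 2 + 1 (binary 11111). Repeated squaring mod 97: 10^1 ≡ 10; 10^2 ≡ 10² = 100 ≡ 3; 10^4 ≡ 3² = 9 ≡ 9; 10^8 ≡ 9² = 81 ≡ 81; 10^16 ≡ 81² = 6561 ≡ 62. Multiply: 10^31 = 10^16 × 10^8 × 10^4 × 10^2 × 10^1 ≡ 62 × 81 × 9 × 3 × 10 (mod 97): 62 × 81 = 5022 ≡ 75; 75 × 9 = 675 ≡ 93; 93 × 3 = 279 ≡ 85; 85 × 10 = 850 ≡ 74. So 10^31 ≡ 74 (mod 97).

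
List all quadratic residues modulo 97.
QRs mod 97: {1, 2, 3, 4, 6, 8, 9, 11, 12, 16, 18, 22, 24, 25, 27, 31, 32, 33, 35, 36, 43, 44, 47, 48, 49, 50, 53, 54, 61, 62, 64, 65, 66, 70, 72, 73, 75, 79, 81, 85, 86, 88, 89, 91, 93, 94, 95, 96}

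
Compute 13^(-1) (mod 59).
13^(-1) ≡ 50 (mod 59). Verification: 13 × 50 = 650 ≡ 1 (mod 59)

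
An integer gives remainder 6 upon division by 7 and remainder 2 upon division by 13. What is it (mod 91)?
M = 7 × 13 = 91. M₁ = 13, y₁ ≡ 6 (mod 7). M₂ = 7, y₂ ≡ 2 (mod 13). n = 6×13×6 + 2×7×2 ≡ 41 (mod 91). The smallest positive such number is 41.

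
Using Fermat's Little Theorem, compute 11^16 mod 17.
By Fermat's Little Theorem, 11^{16} ≡ 1 (mod 17) since 17 is prime and gcd(11, 17) = 1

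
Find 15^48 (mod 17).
Using Fermat: 15^{16} ≡ 1 (mod 17). 48 ≡ 0 (mod 16). So 15^{48} ≡ 15^{0} ≡ 1 (mod 17)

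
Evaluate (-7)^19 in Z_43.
Using repeated squaring. (-7) ≡ 36 (mod 43). 19 = 16 + 2 + 1 (binary 10011). Repeated squaring mod 43: 36^1 ≡ 36; 36^2 ≡ 36² = 1296 ≡ 6; 36^4 ≡ 6² = 36 ≡ 36; 36^8 ≡ 36² = 1296 ≡ 6; 36^16 ≡ 6² = 36 ≡ 36. Multiply: (-7)^19 ≡ 36^16 × 36^2 × 36^1 ≡ 36 × 6 × 36 (mod 43): 36 × 6 = 216 ≡ 1; 1 × 36 = 36 ≡ 36. So (-7)^19 ≡ 36 (mod 43).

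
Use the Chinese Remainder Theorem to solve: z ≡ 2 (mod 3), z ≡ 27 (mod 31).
M = 3 × 31 = 93. M₁ = 31, y₁ ≡ 1 (mod 3). M₂ = 3, y₂ ≡ 21 (mod 31). z = 2×31×1 + 27×3×21 ≡ 89 (mod 93)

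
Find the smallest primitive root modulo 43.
3

A primitive root g modulo p has order p-1 = 42
Prime divisors of 42: [2, 3, 7]
g is a primitive root iff g^(42/q) ≢ 1 (mod 43) for each prime divisor q
Testing small values:
  g = 2: 2^21 ≡ 42, 2^14 ≡ 1, 2^6 ≡ 21 (mod 43) → 2^14 ≡ 1, not primitive root
  g = 3: 3^21 ≡ 42, 3^14 ≡ 36, 3^6 ≡ 41 (mod 43) → none is 1, primitive root!
The smallest primitive root is 3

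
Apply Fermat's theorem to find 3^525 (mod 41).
By Fermat: 3^{40} ≡ 1 (mod 41). 525 ≡ 5 (mod 40). So 3^{525} ≡ 3^{5} ≡ 38 (mod 41)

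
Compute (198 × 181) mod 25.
13

(198 × 181) = 35838
35838 mod 25 = 13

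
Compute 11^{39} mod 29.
10

Using successive squaring:
Binary expansion of 39: 100111
Powers of 11 mod 29 (each is the square of the previous):
  11^1 ≡ 11 (mod 29)
  11^2 ≡ 11² = 121 ≡ 5 (mod 29)
  11^4 ≡ 5² = 25 ≡ 25 (mod 29)
  11^8 ≡ 25² = 625 ≡ 16 (mod 29)
  11^16 ≡ 16² = 256 ≡ 24 (mod 29)
  11^32 ≡ 24² = 576 ≡ 25 (mod 29)
39 = 32 + 4 + 2 + 1, so 11^39 = 11^32 × 11^4 × 11^2 × 11^1 ≡ 25 × 25 × 5 × 11 (mod 29)
Multiplying step by step:
  25 × 25 = 625 ≡ 16 (mod 29)
  16 × 5 = 80 ≡ 22 (mod 29)
  22 × 11 = 242 ≡ 10 (mod 29)
Result: 11^39 ≡ 10 (mod 29)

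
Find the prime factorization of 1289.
1289

Divide by primes starting from smallest:
1289 ÷ 1289 = 1

1289 = 1289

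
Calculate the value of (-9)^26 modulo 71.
Using repeated squaring. (-9) ≡ 62 (mod 71). 26 = 16 + 8 + 2 (binary 11010). Repeated squaring mod 71: 62^1 ≡ 62; 62^2 ≡ 62² = 3844 ≡ 10; 62^4 ≡ 10² = 100 ≡ 29; 62^8 ≡ 29² = 841 ≡ 60; 62^16 ≡ 60² = 3600 ≡ 50. Multiply: (-9)^26 ≡ 62^16 × 62^8 × 62^2 ≡ 50 × 60 × 10 (mod 71): 50 × 60 = 3000 ≡ 18; 18 × 10 = 180 ≡ 38. So (-9)^26 ≡ 38 (mod 71).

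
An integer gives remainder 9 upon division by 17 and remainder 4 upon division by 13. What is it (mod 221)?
M = 17 × 13 = 221. M₁ = 13, y₁ ≡ 4 (mod 17). M₂ = 17, y₂ ≡ 10 (mod 13). m = 9×13×4 + 4×17×10 ≡ 43 (mod 221). The smallest positive such number is 43.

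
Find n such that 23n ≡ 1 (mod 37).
23^(-1) ≡ 29 (mod 37). Verification: 23 × 29 = 667 ≡ 1 (mod 37)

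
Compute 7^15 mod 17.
Using repeated squaring. 15 = 8 + 4 + 2 + 1 (binary 1111). Repeated squaring mod 17: 7^1 ≡ 7; 7^2 ≡ 7² = 49 ≡ 15; 7^4 ≡ 15² = 225 ≡ 4; 7^8 ≡ 4² = 16 ≡ 16. Multiply: 7^15 = 7^8 × 7^4 × 7^2 × 7^1 ≡ 16 × 4 × 15 × 7 (mod 17): 16 × 4 = 64 ≡ 13; 13 × 15 = 195 ≡ 8; 8 × 7 = 56 ≡ 5. So 7^15 ≡ 5 (mod 17).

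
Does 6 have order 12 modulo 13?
p - 1 = 12 has prime divisors 2, 3. Check 6^(12/q) mod 13 for each: 6^(12/2) = 6^6 ≡ 12, 6^(12/3) = 6^4 ≡ 9 (mod 13). None of these is 1, so 6 has order 12 = φ(13), so it is a primitive root mod 13.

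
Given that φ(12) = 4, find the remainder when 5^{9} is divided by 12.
By Euler: 5^{4} ≡ 1 (mod 12) since gcd(5, 12) = 1. 9 = 2×4 + 1. So 5^{9} ≡ 5^{1} ≡ 5 (mod 12)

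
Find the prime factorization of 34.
2 × 17

Divide by primes starting from smallest:
34 ÷ 2 = 17
17 ÷ 17 = 1

34 = 2 × 17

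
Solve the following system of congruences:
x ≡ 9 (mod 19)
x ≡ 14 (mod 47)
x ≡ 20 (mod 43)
11200

Using the Chinese Remainder Theorem:
M = product of moduli = 38399
For equation 1: M_1 = 2021, 2021 ≡ 7 (mod 19), inverse of 2021 mod 19 is 11 (check: 7 × 11 = 77 ≡ 1 (mod 19))
For equation 2: M_2 = 817, 817 ≡ 18 (mod 47), inverse of 817 mod 47 is 34 (check: 18 × 34 = 612 ≡ 1 (mod 47))
For equation 3: M_3 = 893, 893 ≡ 33 (mod 43), inverse of 893 mod 43 is 30 (check: 33 × 30 = 990 ≡ 1 (mod 43))
Combine: x ≡ Σ r_i×M_i×(M_i⁻¹ mod m_i) = 9×2021×11 + 14×817×34 + 20×893×30 = 200079 + 388892 + 535800 = 1124771
1124771 mod 38399 = 11200
x ≡ 11200 (mod 38399)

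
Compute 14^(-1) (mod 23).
14^(-1) ≡ 5 (mod 23). Verification: 14 × 5 = 70 ≡ 1 (mod 23)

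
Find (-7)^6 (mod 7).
(-7) ≡ 0 (mod 7). 6 = 4 + 2 (binary 110). Repeated squaring mod 7: 0^1 ≡ 0; 0^2 ≡ 0² = 0 ≡ 0; 0^4 ≡ 0² = 0 ≡ 0. Multiply: (-7)^6 ≡ 0^4 × 0^2 ≡ 0 × 0 (mod 7): 0 × 0 = 0 ≡ 0. So (-7)^6 ≡ 0 (mod 7).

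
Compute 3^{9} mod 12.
3

Using successive squaring:
Binary expansion of 9: 1001
Powers of 3 mod 12 (each is the square of the previous):
  3^1 ≡ 3 (mod 12)
  3^2 ≡ 3² = 9 ≡ 9 (mod 12)
  3^4 ≡ 9² = 81 ≡ 9 (mod 12)
  3^8 ≡ 9² = 81 ≡ 9 (mod 12)
9 = 8 + 1, so 3^9 = 3^8 × 3^1 ≡ 9 × 3 (mod 12)
Multiplying step by step:
  9 × 3 = 27 ≡ 3 (mod 12)
Result: 3^9 ≡ 3 (mod 12)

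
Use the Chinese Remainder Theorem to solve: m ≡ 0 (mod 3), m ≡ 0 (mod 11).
M = 3 × 11 = 33. M₁ = 11, y₁ ≡ 2 (mod 3). M₂ = 3, y₂ ≡ 4 (mod 11). m = 0×11×2 + 0×3×4 ≡ 0 (mod 33)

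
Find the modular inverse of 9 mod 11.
9^(-1) ≡ 5 (mod 11). Verification: 9 × 5 = 45 ≡ 1 (mod 11)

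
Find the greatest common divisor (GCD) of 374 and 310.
2

Using the Euclidean algorithm:
374 = 1 × 310 + 64
310 = 4 × 64 + 54
64 = 1 × 54 + 10
54 = 5 × 10 + 4
10 = 2 × 4 + 2
4 = 2 × 2 + 0

GCD(374, 310) = 2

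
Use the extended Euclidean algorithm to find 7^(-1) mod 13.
Extended GCD: 7(2) + 13(-1) = 1. So 7^(-1) ≡ 2 ≡ 2 (mod 13). Verify: 7 × 2 = 14 ≡ 1 (mod 13)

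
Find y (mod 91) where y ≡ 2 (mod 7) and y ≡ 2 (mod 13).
M = 7 × 13 = 91. M₁ = 13, y₁ ≡ 6 (mod 7). M₂ = 7, y₂ ≡ 2 (mod 13). y = 2×13×6 + 2×7×2 ≡ 2 (mod 91)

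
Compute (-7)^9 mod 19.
(-7) ≡ 12 (mod 19). 9 = 8 + 1 (binary 1001). Repeated squaring mod 19: 12^1 ≡ 12; 12^2 ≡ 12² = 144 ≡ 11; 12^4 ≡ 11² = 121 ≡ 7; 12^8 ≡ 7² = 49 ≡ 11. Multiply: (-7)^9 ≡ 12^8 × 12^1 ≡ 11 × 12 (mod 19): 11 × 12 = 132 ≡ 18. So (-7)^9 ≡ 18 (mod 19).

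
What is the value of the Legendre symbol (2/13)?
(2/13) = 2^{6} mod 13 = -1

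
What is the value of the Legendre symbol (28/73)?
(28/73) = 28^{36} mod 73 = -1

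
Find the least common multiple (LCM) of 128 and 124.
3968

First find GCD(128, 124) using the Euclidean algorithm:
128 = 1 × 124 + 4
124 = 31 × 4 + 0
GCD(128, 124) = 4

LCM formula: LCM(a, b) = (a × b) / GCD(a, b)
LCM(128, 124) = (128 × 124) / 4
LCM(128, 124) = 15872 / 4
LCM(128, 124) = 3968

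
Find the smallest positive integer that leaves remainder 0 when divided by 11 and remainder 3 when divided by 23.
M = 11 × 23 = 253. M₁ = 23, y₁ ≡ 1 (mod 11). M₂ = 11, y₂ ≡ 21 (mod 23). z = 0×23×1 + 3×11×21 ≡ 187 (mod 253). The smallest positive such number is 187.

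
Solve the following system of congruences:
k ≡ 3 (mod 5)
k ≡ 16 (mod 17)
33

Using the Chinese Remainder Theorem:
M = product of moduli = 85
For equation 1: M_1 = 17, 17 ≡ 2 (mod 5), inverse of 17 mod 5 is 3 (check: 2 × 3 = 6 ≡ 1 (mod 5))
For equation 2: M_2 = 5, 5 ≡ 5 (mod 17), inverse of 5 mod 17 is 7 (check: 5 × 7 = 35 ≡ 1 (mod 17))
Combine: k ≡ Σ r_i×M_i×(M_i⁻¹ mod m_i) = 3×17×3 + 16×5×7 = 153 + 560 = 713
713 mod 85 = 33
k ≡ 33 (mod 85)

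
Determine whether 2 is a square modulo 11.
By Euler's criterion: 2^{5} ≡ 10 (mod 11). Since this equals -1 (≡ 10), 2 is not a QR.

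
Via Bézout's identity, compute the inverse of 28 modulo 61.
Extended GCD: 28(24) + 61(-11) = 1. So 28^(-1) ≡ 24 ≡ 24 (mod 61). Verify: 28 × 24 = 672 ≡ 1 (mod 61)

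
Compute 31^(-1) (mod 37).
31^(-1) ≡ 6 (mod 37). Verification: 31 × 6 = 186 ≡ 1 (mod 37)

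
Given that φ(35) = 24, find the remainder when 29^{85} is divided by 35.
By Euler: 29^{24} ≡ 1 (mod 35) since gcd(29, 35) = 1. 85 = 3×24 + 13. So 29^{85} ≡ 29^{13} ≡ 29 (mod 35)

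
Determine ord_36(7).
Powers of 7 mod 36: 7^1≡7, 7^2≡13, 7^3≡19, 7^4≡25, 7^5≡31, 7^6≡1. Order = 6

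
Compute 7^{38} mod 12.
1

Using successive squaring:
Binary expansion of 38: 100110
Powers of 7 mod 12 (each is the square of the previous):
  7^1 ≡ 7 (mod 12)
  7^2 ≡ 7² = 49 ≡ 1 (mod 12)
  7^4 ≡ 1² = 1 ≡ 1 (mod 12)
  7^8 ≡ 1² = 1 ≡ 1 (mod 12)
  7^16 ≡ 1² = 1 ≡ 1 (mod 12)
  7^32 ≡ 1² = 1 ≡ 1 (mod 12)
38 = 32 + 4 + 2, so 7^38 = 7^32 × 7^4 × 7^2 ≡ 1 × 1 × 1 (mod 12)
Multiplying step by step:
  1 × 1 = 1 ≡ 1 (mod 12)
  1 × 1 = 1 ≡ 1 (mod 12)
Result: 7^38 ≡ 1 (mod 12)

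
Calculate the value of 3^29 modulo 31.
Using repeated squaring. 29 = 16 + 8 + 4 + 1 (binary 11101). Repeated squaring mod 31: 3^1 ≡ 3; 3^2 ≡ 3² = 9 ≡ 9; 3^4 ≡ 9² = 81 ≡ 19; 3^8 ≡ 19² = 361 ≡ 20; 3^16 ≡ 20² = 400 ≡ 28. Multiply: 3^29 = 3^16 × 3^8 × 3^4 × 3^1 ≡ 28 × 20 × 19 × 3 (mod 31): 28 × 20 = 560 ≡ 2; 2 × 19 = 38 ≡ 7; 7 × 3 = 21 ≡ 21. So 3^29 ≡ 21 (mod 31).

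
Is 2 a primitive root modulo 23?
p - 1 = 22 has prime divisors 2, 11. Check 2^(22/q) mod 23 for each: 2^(22/2) = 2^11 ≡ 1, 2^(22/11) = 2^2 ≡ 4 (mod 23). Since 2^11 ≡ 1 (mod 23), the order of 2 divides 11 (in fact the order is 11) ≠ 22, so it is not a primitive root.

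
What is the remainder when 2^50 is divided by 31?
Using Fermat: 2^{30} ≡ 1 (mod 31). 50 ≡ 20 (mod 30). So 2^{50} ≡ 2^{20} ≡ 1 (mod 31)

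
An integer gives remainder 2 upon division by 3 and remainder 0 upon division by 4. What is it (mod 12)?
M = 3 × 4 = 12. M₁ = 4, y₁ ≡ 1 (mod 3). M₂ = 3, y₂ ≡ 3 (mod 4). m = 2×4×1 + 0×3×3 ≡ 8 (mod 12). The smallest positive such number is 8.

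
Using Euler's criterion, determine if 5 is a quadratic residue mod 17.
By Euler's criterion: 5^{8} ≡ 16 (mod 17). Since this equals -1 (≡ 16), 5 is not a QR.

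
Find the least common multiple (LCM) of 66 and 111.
2442

First find GCD(66, 111) using the Euclidean algorithm:
66 = 0 × 111 + 66
111 = 1 × 66 + 45
66 = 1 × 45 + 21
45 = 2 × 21 + 3
21 = 7 × 3 + 0
GCD(66, 111) = 3

LCM formula: LCM(a, b) = (a × b) / GCD(a, b)
LCM(66, 111) = (66 × 111) / 3
LCM(66, 111) = 7326 / 3
LCM(66, 111) = 2442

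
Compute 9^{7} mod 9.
0

Using successive squaring:
Binary expansion of 7: 111
Powers of 9 mod 9 (each is the square of the previous):
  9^1 ≡ 0 (mod 9)
  9^2 ≡ 0² = 0 ≡ 0 (mod 9)
  9^4 ≡ 0² = 0 ≡ 0 (mod 9)
7 = 4 + 2 + 1, so 9^7 = 9^4 × 9^2 × 9^1 ≡ 0 × 0 × 0 (mod 9)
Multiplying step by step:
  0 × 0 = 0 ≡ 0 (mod 9)
  0 × 0 = 0 ≡ 0 (mod 9)
Result: 9^7 ≡ 0 (mod 9)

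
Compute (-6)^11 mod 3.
Using repeated squaring. (-6) ≡ 0 (mod 3). 11 = 8 + 2 + 1 (binary 1011). Repeated squaring mod 3: 0^1 ≡ 0; 0^2 ≡ 0² = 0 ≡ 0; 0^4 ≡ 0² = 0 ≡ 0; 0^8 ≡ 0² = 0 ≡ 0. Multiply: (-6)^11 ≡ 0^8 × 0^2 × 0^1 ≡ 0 × 0 × 0 (mod 3): 0 × 0 = 0 ≡ 0; 0 × 0 = 0 ≡ 0. So (-6)^11 ≡ 0 (mod 3).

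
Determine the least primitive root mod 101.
p - 1 = 100 has prime divisors 2, 5. h is a primitive root mod 101 iff h^(100/q) ≢ 1 (mod 101) for each such q.
h = 2: 2^50 ≡ 100, 2^20 ≡ 95 (mod 101); none is 1, so 2 has order 100 and is a primitive root.
The smallest primitive root mod 101 is g = 2.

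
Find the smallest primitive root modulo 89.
p - 1 = 88 has prime divisors 2, 11. h is a primitive root mod 89 iff h^(88/q) ≢ 1 (mod 89) for each such q.
h = 2: 2^44 ≡ 1, 2^8 ≡ 78 (mod 89); 2^44 ≡ 1, so not a primitive root.
h = 3: 3^44 ≡ 88, 3^8 ≡ 64 (mod 89); none is 1, so 3 has order 88 and is a primitive root.
The smallest primitive root mod 89 is g = 3.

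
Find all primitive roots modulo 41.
Primitive roots mod 41: {6, 7, 11, 12, 13, 15, 17, 19, 22, 24, 26, 28, 29, 30, 34, 35}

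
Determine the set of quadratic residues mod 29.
QRs mod 29: {1, 4, 5, 6, 7, 9, 13, 16, 20, 22, 23, 24, 25, 28}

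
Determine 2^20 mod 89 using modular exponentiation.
Using repeated squaring. 20 = 16 + 4 (binary 10100). Repeated squaring mod 89: 2^1 ≡ 2; 2^2 ≡ 2² = 4 ≡ 4; 2^4 ≡ 4² = 16 ≡ 16; 2^8 ≡ 16² = 256 ≡ 78; 2^16 ≡ 78² = 6084 ≡ 32. Multiply: 2^20 = 2^16 × 2^4 ≡ 32 × 16 (mod 89): 32 × 16 = 512 ≡ 67. So 2^20 ≡ 67 (mod 89).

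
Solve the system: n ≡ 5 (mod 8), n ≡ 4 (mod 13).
M = 8 × 13 = 104. M₁ = 13, y₁ ≡ 5 (mod 8). M₂ = 8, y₂ ≡ 5 (mod 13). n = 5×13×5 + 4×8×5 ≡ 69 (mod 104)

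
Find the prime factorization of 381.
3 × 127

Divide by primes starting from smallest:
381 ÷ 3 = 127
127 ÷ 127 = 1

381 = 3 × 127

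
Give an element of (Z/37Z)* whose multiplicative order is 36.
2 has order 36 mod 37 since 2^{36} ≡ 1 (mod 37) and no smaller power works.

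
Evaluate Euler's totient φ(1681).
1640

Prime factorization: 1681 = 41^2
Using the formula φ(n) = n × Π(1 - 1/p) for each prime factor p:
φ(1681) = 1681 × (1 - 1/41)
φ(1681) = 1640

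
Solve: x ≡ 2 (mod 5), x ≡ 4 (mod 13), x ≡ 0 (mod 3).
M = 5 × 13 × 3 = 195. M₁ = 39, y₁ ≡ 4 (mod 5). M₂ = 15, y₂ ≡ 7 (mod 13). M₃ = 65, y₃ ≡ 2 (mod 3). x = 2×39×4 + 4×15×7 + 0×65×2 ≡ 147 (mod 195)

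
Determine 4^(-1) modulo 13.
4^(-1) ≡ 10 (mod 13). Verification: 4 × 10 = 40 ≡ 1 (mod 13)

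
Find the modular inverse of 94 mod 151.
94^(-1) ≡ 98 (mod 151). Verification: 94 × 98 = 9212 ≡ 1 (mod 151)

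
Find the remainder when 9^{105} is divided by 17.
By Fermat: 9^{16} ≡ 1 (mod 17). 105 = 6×16 + 9. So 9^{105} ≡ 9^{9} ≡ 9 (mod 17)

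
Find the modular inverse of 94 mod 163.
94^(-1) ≡ 137 (mod 163). Verification: 94 × 137 = 12878 ≡ 1 (mod 163)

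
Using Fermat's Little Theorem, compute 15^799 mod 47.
By Fermat: 15^{46} ≡ 1 (mod 47). 799 ≡ 17 (mod 46). So 15^{799} ≡ 15^{17} ≡ 29 (mod 47)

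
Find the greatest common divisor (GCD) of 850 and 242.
2

Using the Euclidean algorithm:
850 = 3 × 242 + 124
242 = 1 × 124 + 118
124 = 1 × 118 + 6
118 = 19 × 6 + 4
6 = 1 × 4 + 2
4 = 2 × 2 + 0

GCD(850, 242) = 2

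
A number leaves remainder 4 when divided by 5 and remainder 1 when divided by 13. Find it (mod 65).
M = 5 × 13 = 65. M₁ = 13, y₁ ≡ 2 (mod 5). M₂ = 5, y₂ ≡ 8 (mod 13). m = 4×13×2 + 1×5×8 ≡ 14 (mod 65)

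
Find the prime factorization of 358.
2 × 179

Divide by primes starting from smallest:
358 ÷ 2 = 179
179 ÷ 179 = 1

358 = 2 × 179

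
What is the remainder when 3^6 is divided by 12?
6 = 4 + 2 (binary 110). Repeated squaring mod 12: 3^1 ≡ 3; 3^2 ≡ 3² = 9 ≡ 9; 3^4 ≡ 9² = 81 ≡ 9. Multiply: 3^6 = 3^4 × 3^2 ≡ 9 × 9 (mod 12): 9 × 9 = 81 ≡ 9. So 3^6 ≡ 9 (mod 12).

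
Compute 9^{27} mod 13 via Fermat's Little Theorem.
1

By Fermat's Little Theorem, a^(p-1) ≡ 1 (mod p) for prime p and gcd(a, p) = 1
Here p = 13, so 9^12 ≡ 1 (mod 13)
We can reduce the exponent: 27 mod 12 = 3
So 9^27 ≡ 9^3 (mod 13)
Computing: 9^3 mod 13 = 1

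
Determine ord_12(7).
Powers of 7 mod 12: 7^1≡7, 7^2≡1. Order = 2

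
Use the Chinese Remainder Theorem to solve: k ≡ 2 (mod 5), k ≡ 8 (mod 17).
42

Using the Chinese Remainder Theorem:
M = product of moduli = 85
For equation 1: M_1 = 17, 17 ≡ 2 (mod 5), inverse of 17 mod 5 is 3 (check: 2 × 3 = 6 ≡ 1 (mod 5))
For equation 2: M_2 = 5, 5 ≡ 5 (mod 17), inverse of 5 mod 17 is 7 (check: 5 × 7 = 35 ≡ 1 (mod 17))
Combine: k ≡ Σ r_i×M_i×(M_i⁻¹ mod m_i) = 2×17×3 + 8×5×7 = 102 + 280 = 382
382 mod 85 = 42
k ≡ 42 (mod 85)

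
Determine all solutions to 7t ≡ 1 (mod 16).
7

Since gcd(7, 16) = 1 divides 1, a solution exists.
Multiply both sides by the inverse of 7 mod 16:
  7^(-1) mod 16 = 7
  x ≡ 7 × 1 ≡ 7 ≡ 7 (mod 16)
Verification: 7 × 7 = 49 = 3 × 16 + 1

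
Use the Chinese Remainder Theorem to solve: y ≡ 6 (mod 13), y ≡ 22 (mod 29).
370

Using the Chinese Remainder Theorem:
M = product of moduli = 377
For equation 1: M_1 = 29, 29 ≡ 3 (mod 13), inverse of 29 mod 13 is 9 (check: 3 × 9 = 27 ≡ 1 (mod 13))
For equation 2: M_2 = 13, 13 ≡ 13 (mod 29), inverse of 13 mod 29 is 9 (check: 13 × 9 = 117 ≡ 1 (mod 29))
Combine: y ≡ Σ r_i×M_i×(M_i⁻¹ mod m_i) = 6×29×9 + 22×13×9 = 1566 + 2574 = 4140
4140 mod 377 = 370
y ≡ 370 (mod 377)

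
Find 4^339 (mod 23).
Using Fermat: 4^{22} ≡ 1 (mod 23). 339 ≡ 9 (mod 22). So 4^{339} ≡ 4^{9} ≡ 13 (mod 23)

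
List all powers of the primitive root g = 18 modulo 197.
g^1, g^2, ..., g^{196} mod 197: {18, 127, 119, 172, 141, 174, 177, 34, 21, 181, 106, 135, 66, 6, 108, 171, 123, 47, 58, 59, 77, 7, 126, 101, 45, 22, 2, 36, 57, 41, 147, 85, 151, 157, 68, 42, 165, 15, 73, 132, 12, 19, 145, 49, 94, 116, 118, 154, 14, 55, 5, 90, 44, 4, 72, 114, 82, 97, 170, 105, 117, 136, 84, 133, 30, 146, 67, 24, 38, 93, 98, 188, 35, 39, 111, 28, 110, 10, 180, 88, 8, 144, 31, 164, 194, 143, 13, 37, 75, 168, 69, 60, 95, 134, 48, 76, 186, 196, 179, 70, 78, 25, 56, 23, 20, 163, 176, 16, 91, 62, 131, 191, 89, 26, 74, 150, 139, 138, 120, 190, 71, 96, 152, 175, 195, 161, 140, 156, 50, 112, 46, 40, 129, 155, 32, 182, 124, 65, 185, 178, 52, 148, 103, 81, 79, 43, 183, 142, 192, 107, 153, 193, 125, 83, 115, 100, 27, 92, 80, 61, 113, 64, 167, 51, 130, 173, 159, 104, 99, 9, 162, 158, 86, 169, 87, 187, 17, 109, 189, 53, 166, 33, 3, 54, 184, 160, 122, 29, 128, 137, 102, 63, 149, 121, 11, 1}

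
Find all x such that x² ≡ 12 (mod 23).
The square roots of 12 mod 23 are 9 and 14. Verify: 9² = 81 ≡ 12 (mod 23)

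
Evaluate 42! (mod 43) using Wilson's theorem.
By Wilson's theorem, (42)! ≡ -1 ≡ 42 (mod 43)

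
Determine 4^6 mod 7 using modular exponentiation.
6 = 4 + 2 (binary 110). Repeated squaring mod 7: 4^1 ≡ 4; 4^2 ≡ 4² = 16 ≡ 2; 4^4 ≡ 2² = 4 ≡ 4. Multiply: 4^6 = 4^4 × 4^2 ≡ 4 × 2 (mod 7): 4 × 2 = 8 ≡ 1. So 4^6 ≡ 1 (mod 7).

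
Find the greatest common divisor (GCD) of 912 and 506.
2

Using the Euclidean algorithm:
912 = 1 × 506 + 406
506 = 1 × 406 + 100
406 = 4 × 100 + 6
100 = 16 × 6 + 4
6 = 1 × 4 + 2
4 = 2 × 2 + 0

GCD(912, 506) = 2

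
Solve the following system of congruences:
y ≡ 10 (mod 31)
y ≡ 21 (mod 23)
320

Using the Chinese Remainder Theorem:
M = product of moduli = 713
For equation 1: M_1 = 23, 23 ≡ 23 (mod 31), inverse of 23 mod 31 is 27 (check: 23 × 27 = 621 ≡ 1 (mod 31))
For equation 2: M_2 = 31, 31 ≡ 8 (mod 23), inverse of 31 mod 23 is 3 (check: 8 × 3 = 24 ≡ 1 (mod 23))
Combine: y ≡ Σ r_i×M_i×(M_i⁻¹ mod m_i) = 10×23×27 + 21×31×3 = 6210 + 1953 = 8163
8163 mod 713 = 320
y ≡ 320 (mod 713)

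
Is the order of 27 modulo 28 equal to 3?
No, the actual order is 2, not 3.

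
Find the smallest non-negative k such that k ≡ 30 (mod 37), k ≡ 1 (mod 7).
141

Using the Chinese Remainder Theorem:
M = product of moduli = 259
For equation 1: M_1 = 7, 7 ≡ 7 (mod 37), inverse of 7 mod 37 is 16 (check: 7 × 16 = 112 ≡ 1 (mod 37))
For equation 2: M_2 = 37, 37 ≡ 2 (mod 7), inverse of 37 mod 7 is 4 (check: 2 × 4 = 8 ≡ 1 (mod 7))
Combine: k ≡ Σ r_i×M_i×(M_i⁻¹ mod m_i) = 30×7×16 + 1×37×4 = 3360 + 148 = 3508
3508 mod 259 = 141
k ≡ 141 (mod 259)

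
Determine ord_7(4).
Powers of 4 mod 7: 4^1≡4, 4^2≡2, 4^3≡1. Order = 3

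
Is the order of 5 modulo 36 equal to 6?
Yes, ord_36(5) = 6.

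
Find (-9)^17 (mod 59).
Using repeated squaring. (-9) ≡ 50 (mod 59). 17 = 16 + 1 (binary 10001). Repeated squaring mod 59: 50^1 ≡ 50; 50^2 ≡ 50² = 2500 ≡ 22; 50^4 ≡ 22² = 484 ≡ 12; 50^8 ≡ 12² = 144 ≡ 26; 50^16 ≡ 26² = 676 ≡ 27. Multiply: (-9)^17 ≡ 50^16 × 50^1 ≡ 27 × 50 (mod 59): 27 × 50 = 1350 ≡ 52. So (-9)^17 ≡ 52 (mod 59).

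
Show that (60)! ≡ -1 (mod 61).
(60)! mod 61 = 60. Since this equals -1 (mod 61), Wilson confirms 61 is prime.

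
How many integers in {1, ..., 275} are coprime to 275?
200

Prime factorization: 275 = 5^2 × 11
Using the formula φ(n) = n × Π(1 - 1/p) for each prime factor p:
φ(275) = 275 × (1 - 1/5) × (1 - 1/11)
φ(275) = 200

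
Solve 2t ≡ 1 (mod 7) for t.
4

Using Extended Euclidean Algorithm:
gcd(2, 7) = 1
Bezout coefficients: 2 × -3 + 7 × 1 = 1
So 2 × -3 ≡ 1 (mod 7)
The inverse is -3 mod 7 = 4
Verification: 2 × 4 = 8 = 1 × 7 + 1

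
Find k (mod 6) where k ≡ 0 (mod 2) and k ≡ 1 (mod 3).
M = 2 × 3 = 6. M₁ = 3, y₁ ≡ 1 (mod 2). M₂ = 2, y₂ ≡ 2 (mod 3). k = 0×3×1 + 1×2×2 ≡ 4 (mod 6)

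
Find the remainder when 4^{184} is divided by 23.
By Fermat: 4^{22} ≡ 1 (mod 23). 184 = 8×22 + 8. So 4^{184} ≡ 4^{8} ≡ 9 (mod 23)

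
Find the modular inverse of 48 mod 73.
48^(-1) ≡ 35 (mod 73). Verification: 48 × 35 = 1680 ≡ 1 (mod 73)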